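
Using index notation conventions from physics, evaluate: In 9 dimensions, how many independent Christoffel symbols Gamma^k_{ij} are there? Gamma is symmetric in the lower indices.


Christoffel symbols Gamma^k_{ij} are symmetric in i,j, so there are d * d(d+1)/2 independent symbols.
d = 9
d(d+1)/2 = 9 * 10 / 2 = 45
Total = 9 * 45 = 405

405


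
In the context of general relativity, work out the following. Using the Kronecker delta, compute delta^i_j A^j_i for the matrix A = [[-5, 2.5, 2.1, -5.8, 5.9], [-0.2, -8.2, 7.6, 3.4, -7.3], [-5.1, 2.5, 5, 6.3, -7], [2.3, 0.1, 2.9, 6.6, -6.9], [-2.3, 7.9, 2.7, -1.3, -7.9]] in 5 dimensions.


The contraction (trace) of a rank-2 tensor is the sum of its diagonal elements.
Diagonal entries: A[1,1] = -5, A[2,2] = -8.2, A[3,3] = 5, A[4,4] = 6.6, A[5,5] = -7.9
Tr(A) = -5 + -8.2 + 5 + 6.6 + -7.9 = -9.5

-9.5


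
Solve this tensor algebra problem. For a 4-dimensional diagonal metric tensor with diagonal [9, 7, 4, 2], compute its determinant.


For a diagonal metric, the determinant is the product of diagonal entries.
Diagonal entries: 9, 7, 4, 2
det(g) = 9 * 7 * 4 * 2 = 504

504


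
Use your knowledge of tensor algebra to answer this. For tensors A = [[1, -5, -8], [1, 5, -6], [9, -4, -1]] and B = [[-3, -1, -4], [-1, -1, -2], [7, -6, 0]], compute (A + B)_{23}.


Tensor addition is component-wise: (A + B)_{ij} = A_{ij} + B_{ij}.
A_{23} = -6
B_{23} = -2
(A + B)_{23} = -6 + -2 = -8

-8


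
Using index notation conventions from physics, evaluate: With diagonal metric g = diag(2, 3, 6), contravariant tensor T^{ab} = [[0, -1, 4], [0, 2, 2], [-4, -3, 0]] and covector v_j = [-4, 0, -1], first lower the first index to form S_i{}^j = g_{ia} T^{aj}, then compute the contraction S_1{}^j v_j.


Step 1: lower the first index. For a diagonal metric, g_{ia} T^{aj} = g_{ii} T^{ij} (no sum on i).
g_{11} = 2
S_1{}^1 = 2 * T^{11} = 2 * 0 = 0
S_1{}^2 = 2 * T^{12} = 2 * -1 = -2
S_1{}^3 = 2 * T^{13} = 2 * 4 = 8
Step 2: contract S_1{}^j with v_j.
S_1{}^1 * v_1 = 0 * -4 = 0
S_1{}^2 * v_2 = -2 * 0 = 0
S_1{}^3 * v_3 = 8 * -1 = -8
Result = 0 + 0 + -8 = -8

-8


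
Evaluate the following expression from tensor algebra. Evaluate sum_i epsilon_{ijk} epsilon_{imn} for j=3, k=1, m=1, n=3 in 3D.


Using the identity: epsilon_{ijk} epsilon_{imn} = delta_{jm} delta_{kn} - delta_{jn} delta_{km}.
delta_{31} = 0
delta_{13} = 0
delta_{33} = 1
delta_{11} = 1
Result = 0 * 0 - 1 * 1 = 0 - 1 = -1

-1


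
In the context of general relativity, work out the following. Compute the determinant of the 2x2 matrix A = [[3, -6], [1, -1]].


For a 2x2 matrix [[a, b], [c, d]], det = a*d - b*c.
a = 3, b = -6, c = 1, d = -1
a*d = 3 * -1 = -3
b*c = -6 * 1 = -6
det = -3 - -6 = 3

3


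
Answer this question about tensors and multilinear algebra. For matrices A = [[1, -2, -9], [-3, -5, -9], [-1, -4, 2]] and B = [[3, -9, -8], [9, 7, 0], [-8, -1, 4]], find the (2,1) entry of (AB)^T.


(AB)^T_{ij} = (AB)_{ji} = sum_k A_{jk} B_{ki}.
For i=2, j=1 we need (AB)_{12}:
A_{11} * B_{12} = 1 * -9 = -9
A_{12} * B_{22} = -2 * 7 = -14
A_{13} * B_{32} = -9 * -1 = 9
Sum = -9 + -14 + 9 = -14

-14


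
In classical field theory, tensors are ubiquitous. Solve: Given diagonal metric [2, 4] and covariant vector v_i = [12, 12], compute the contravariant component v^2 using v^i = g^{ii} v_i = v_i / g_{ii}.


To raise an index with a diagonal metric: v^i = v_i / g_{ii}.
For index 2: v_2 = 12, g_{22} = 4
v^2 = 12 / 4 = 3

3


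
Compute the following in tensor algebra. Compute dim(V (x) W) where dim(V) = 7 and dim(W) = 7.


The dimension of a tensor product is the product of dimensions.
dim(V) = 7, dim(W) = 7
dim(V (x) W) = 7 * 7 = 49

49


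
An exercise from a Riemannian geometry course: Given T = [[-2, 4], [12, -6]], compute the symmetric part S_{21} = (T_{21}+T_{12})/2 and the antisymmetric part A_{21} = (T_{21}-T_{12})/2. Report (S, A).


T_{21} = 12
T_{12} = 4
S_{21} = (12 + 4)/2 = 16/2 = 8
A_{21} = (12 - 4)/2 = 8/2 = 4
Check: S + A = 8 + 4 = 12 = T_{21}.

(8, 4)


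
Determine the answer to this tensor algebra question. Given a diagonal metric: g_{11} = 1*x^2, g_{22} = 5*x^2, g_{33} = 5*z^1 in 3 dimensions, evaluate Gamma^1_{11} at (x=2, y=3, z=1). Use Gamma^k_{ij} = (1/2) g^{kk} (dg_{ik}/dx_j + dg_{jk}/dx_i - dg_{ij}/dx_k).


For a diagonal metric, Gamma^k_{ij} = (1/2) g^{kk} (dg_{ik}/dx_j + dg_{jk}/dx_i - dg_{ij}/dx_k).
The metric is diagonal, so g_{ab} = 0 for a != b.
At the given point: g_{11} = 4, g_{22} = 20, g_{33} = 5
g^{11} = 1/4
dg_{11}/dx_1 = dg_{11}/dx_1 = 4
dg_{11}/dx_1 = dg_{11}/dx_1 = 4
dg_{11}/dx_1 = dg_{11}/dx_1 = 4
Numerator = 4 + 4 - 4 = 4
Gamma^1_{11} = 4 / (2 * 4) = 1/2

1/2


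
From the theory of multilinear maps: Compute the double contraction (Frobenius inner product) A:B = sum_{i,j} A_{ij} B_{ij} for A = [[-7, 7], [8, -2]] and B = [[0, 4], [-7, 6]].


A:B = sum over all i,j of A_{ij} * B_{ij}.
Row 1: -7*0=0, 7*4=28 => row sum = 28
Row 2: 8*-7=-56, -2*6=-12 => row sum = -68
Total = 28 + -68 = -40

-40


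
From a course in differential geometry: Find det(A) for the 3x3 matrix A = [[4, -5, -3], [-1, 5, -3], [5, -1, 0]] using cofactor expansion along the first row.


Expanding along the first row, det(A) = a11*M_11 - a12*M_12 + a13*M_13, where M_1j is the (1,j) minor.
Minor M_11 = 5*0 - -3*-1 = -3
Minor M_12 = -1*0 - -3*5 = 15
Minor M_13 = -1*-1 - 5*5 = -24
det = 4*(-3) - -5*(15) + -3*(-24)
    = -12 - -75 + 72
    = 135

135


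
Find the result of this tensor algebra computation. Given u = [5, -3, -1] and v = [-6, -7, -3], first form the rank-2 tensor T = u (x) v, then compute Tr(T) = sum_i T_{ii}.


The outer product gives T_{ij} = u_i v_j.
The trace (contraction) is Tr(T) = sum_i T_{ii} = sum_i u_i v_i.
Diagonal entries:
T_{11} = u_1 * v_1 = 5 * -6 = -30
T_{22} = u_2 * v_2 = -3 * -7 = 21
T_{33} = u_3 * v_3 = -1 * -3 = 3
Tr(T) = -30 + 21 + 3 = -6

-6


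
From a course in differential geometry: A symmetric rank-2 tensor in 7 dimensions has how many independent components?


A symmetric rank-2 tensor in d dimensions has d(d+1)/2 independent components.
d = 7
d(d+1)/2 = 7 * 8 / 2 = 56 / 2 = 28

28


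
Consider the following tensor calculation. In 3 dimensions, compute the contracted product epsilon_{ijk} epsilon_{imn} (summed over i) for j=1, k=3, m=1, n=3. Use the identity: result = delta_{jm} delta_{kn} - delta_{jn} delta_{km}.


Using the identity: epsilon_{ijk} epsilon_{imn} = delta_{jm} delta_{kn} - delta_{jn} delta_{km}.
delta_{11} = 1
delta_{33} = 1
delta_{13} = 0
delta_{31} = 0
Result = 1 * 1 - 0 * 0 = 1 - 0 = 1

1


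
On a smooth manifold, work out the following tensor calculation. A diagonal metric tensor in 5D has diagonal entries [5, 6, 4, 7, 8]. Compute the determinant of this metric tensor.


For a diagonal metric, the determinant is the product of diagonal entries.
Diagonal entries: 5, 6, 4, 7, 8
det(g) = 5 * 6 * 4 * 7 * 8 = 6720

6720


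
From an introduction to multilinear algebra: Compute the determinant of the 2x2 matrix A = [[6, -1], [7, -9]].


For a 2x2 matrix [[a, b], [c, d]], det = a*d - b*c.
a = 6, b = -1, c = 7, d = -9
a*d = 6 * -9 = -54
b*c = -1 * 7 = -7
det = -54 - -7 = -47

-47


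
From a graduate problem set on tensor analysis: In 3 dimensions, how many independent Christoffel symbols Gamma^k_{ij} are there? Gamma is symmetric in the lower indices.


Christoffel symbols Gamma^k_{ij} are symmetric in i,j, so there are d * d(d+1)/2 independent symbols.
d = 3
d(d+1)/2 = 3 * 4 / 2 = 6
Total = 3 * 6 = 18

18


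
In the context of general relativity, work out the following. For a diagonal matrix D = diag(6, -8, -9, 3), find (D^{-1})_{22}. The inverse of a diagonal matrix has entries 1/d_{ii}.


For a diagonal matrix, the inverse has entries (D^{-1})_{ii} = 1/d_{ii}.
The diagonal entries are: d_{11} = 6, d_{22} = -8, d_{33} = -9, d_{44} = 3
We need (D^{-1})_{22} = 1/d_{22} = 1/-8 = -1/8

-1/8


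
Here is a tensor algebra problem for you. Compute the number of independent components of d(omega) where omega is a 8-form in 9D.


The exterior derivative of a p-form is a (p+1)-form.
Its number of independent components is C(n, p+1).
n = 9, p+1 = 9
C(9, 9) = 1

1


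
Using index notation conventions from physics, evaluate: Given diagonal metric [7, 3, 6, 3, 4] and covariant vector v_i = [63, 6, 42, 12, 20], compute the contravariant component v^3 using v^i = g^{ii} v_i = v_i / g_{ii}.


To raise an index with a diagonal metric: v^i = v_i / g_{ii}.
For index 3: v_3 = 42, g_{33} = 6
v^3 = 42 / 6 = 7

7


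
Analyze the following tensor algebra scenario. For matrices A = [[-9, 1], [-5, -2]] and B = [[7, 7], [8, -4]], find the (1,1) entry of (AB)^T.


(AB)^T_{ij} = (AB)_{ji} = sum_k A_{jk} B_{ki}.
For i=1, j=1 we need (AB)_{11}:
A_{11} * B_{11} = -9 * 7 = -63
A_{12} * B_{21} = 1 * 8 = 8
Sum = -63 + 8 = -55

-55


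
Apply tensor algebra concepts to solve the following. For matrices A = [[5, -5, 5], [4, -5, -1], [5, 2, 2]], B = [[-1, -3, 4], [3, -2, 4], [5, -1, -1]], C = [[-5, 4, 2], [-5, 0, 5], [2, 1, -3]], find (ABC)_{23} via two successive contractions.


(ABC)_{23} = sum_m (AB)_{2m} C_{m3}. First compute row 2 of AB.
(AB)_{21} = 4*-1 + -5*3 + -1*5 = -24
(AB)_{22} = 4*-3 + -5*-2 + -1*-1 = -1
(AB)_{23} = 4*4 + -5*4 + -1*-1 = -3
Now contract with column 3 of C:
(AB)_{21} * C_{13} = -24 * 2 = -48
(AB)_{22} * C_{23} = -1 * 5 = -5
(AB)_{23} * C_{33} = -3 * -3 = 9
(ABC)_{23} = -48 + -5 + 9 = -44

-44


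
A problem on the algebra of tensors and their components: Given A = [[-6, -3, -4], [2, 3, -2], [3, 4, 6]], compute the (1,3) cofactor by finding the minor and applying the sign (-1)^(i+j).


To find cofactor C_{13}, delete row 1 and column 3.
The resulting 2x2 submatrix is: [[2, 3], [3, 4]]
Minor M_{13} = 2*4 - 3*3
  = 8 - 9 = -1
Sign = (-1)^(1+3) = (-1)^4 = 1
Cofactor C_{13} = 1 * -1 = -1

-1


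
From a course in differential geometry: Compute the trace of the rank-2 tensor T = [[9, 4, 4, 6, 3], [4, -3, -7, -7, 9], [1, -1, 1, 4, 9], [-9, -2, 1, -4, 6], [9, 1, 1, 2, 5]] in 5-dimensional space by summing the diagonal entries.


The contraction (trace) of a rank-2 tensor is the sum of its diagonal elements.
Diagonal entries: A[1,1] = 9, A[2,2] = -3, A[3,3] = 1, A[4,4] = -4, A[5,5] = 5
Tr(A) = 9 + -3 + 1 + -4 + 5 = 8

8


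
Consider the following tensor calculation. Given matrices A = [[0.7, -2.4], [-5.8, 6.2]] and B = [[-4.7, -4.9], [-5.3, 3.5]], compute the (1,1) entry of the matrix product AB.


(AB)_{ij} = sum_k A_{ik} B_{kj}.
For i=1, j=1:
A_{11} * B_{11} = 0.7 * -4.7 = -3.29
A_{12} * B_{21} = -2.4 * -5.3 = 12.72
Sum = -3.29 + 12.72 = 9.43

9.43


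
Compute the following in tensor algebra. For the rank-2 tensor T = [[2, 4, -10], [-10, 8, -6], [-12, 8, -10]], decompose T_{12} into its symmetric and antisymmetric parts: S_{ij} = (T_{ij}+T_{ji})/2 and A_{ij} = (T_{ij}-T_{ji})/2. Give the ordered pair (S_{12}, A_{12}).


T_{12} = 4
T_{21} = -10
S_{12} = (4 + -10)/2 = -6/2 = -3
A_{12} = (4 - -10)/2 = 14/2 = 7
Check: S + A = -3 + 7 = 4 = T_{12}.

(-3, 7)


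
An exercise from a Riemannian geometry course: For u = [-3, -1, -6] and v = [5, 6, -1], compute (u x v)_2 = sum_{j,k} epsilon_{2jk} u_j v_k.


(u x v)_2 = sum_{j,k} epsilon_{2jk} u_j v_k. Only permutations of (1,2,3) contribute; the two non-zero terms are:
eps_{213} u_1 v_3 = -1 * -3 * -1 = -3
eps_{231} u_3 v_1 = 1 * -6 * 5 = -30
(u x v)_2 = -33

-33


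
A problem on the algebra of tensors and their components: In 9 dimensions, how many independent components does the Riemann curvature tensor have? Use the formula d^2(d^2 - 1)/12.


The Riemann tensor in d dimensions has d^2(d^2 - 1)/12 independent components.
d = 9, so d^2 = 81
d^2 - 1 = 80
d^2(d^2 - 1) = 81 * 80 = 6480
Divide by 12: 6480 / 12 = 540

540


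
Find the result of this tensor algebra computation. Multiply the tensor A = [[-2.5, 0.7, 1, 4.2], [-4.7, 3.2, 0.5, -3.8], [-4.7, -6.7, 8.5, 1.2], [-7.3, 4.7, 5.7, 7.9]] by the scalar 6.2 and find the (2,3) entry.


Scalar multiplication: (cA)_{ij} = c * A_{ij}.
c = 6.2
A_{23} = 0.5
(cA)_{23} = 6.2 * 0.5 = 3.1

3.1


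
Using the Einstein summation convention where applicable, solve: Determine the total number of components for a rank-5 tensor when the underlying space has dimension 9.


The number of components of a rank-r tensor in d dimensions is d^r.
Here d = 9 and r = 5.
9^5 = 59049

59049


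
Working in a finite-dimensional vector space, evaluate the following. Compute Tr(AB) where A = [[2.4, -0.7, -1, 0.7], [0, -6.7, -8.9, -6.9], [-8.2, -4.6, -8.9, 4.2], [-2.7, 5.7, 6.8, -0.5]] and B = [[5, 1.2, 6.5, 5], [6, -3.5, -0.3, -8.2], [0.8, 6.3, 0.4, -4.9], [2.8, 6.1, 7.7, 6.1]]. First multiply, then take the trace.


Tr(AB) = sum_i (AB)_{ii} where (AB)_{ii} = sum_k A_{ik} B_{ki}.
(AB)_{11} = 2.4*5 + -0.7*6 + -1*0.8 + 0.7*2.8 = 8.96
(AB)_{22} = 0*1.2 + -6.7*-3.5 + -8.9*6.3 + -6.9*6.1 = -74.71
(AB)_{33} = -8.2*6.5 + -4.6*-0.3 + -8.9*0.4 + 4.2*7.7 = -23.14
(AB)_{44} = -2.7*5 + 5.7*-8.2 + 6.8*-4.9 + -0.5*6.1 = -96.61
Tr(AB) = 8.96 + -74.71 + -23.14 + -96.61 = -185.5

-185.5


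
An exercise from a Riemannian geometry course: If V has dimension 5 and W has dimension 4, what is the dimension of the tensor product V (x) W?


The dimension of a tensor product is the product of dimensions.
dim(V) = 5, dim(W) = 4
dim(V (x) W) = 5 * 4 = 20

20


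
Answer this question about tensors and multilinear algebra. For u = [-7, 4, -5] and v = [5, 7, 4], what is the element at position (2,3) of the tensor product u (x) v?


The outer product entry T_{ij} = u_i * v_j.
We need i=2, j=3.
u_2 = 4, v_3 = 4
T_{2,3} = 4 * 4 = 16

16


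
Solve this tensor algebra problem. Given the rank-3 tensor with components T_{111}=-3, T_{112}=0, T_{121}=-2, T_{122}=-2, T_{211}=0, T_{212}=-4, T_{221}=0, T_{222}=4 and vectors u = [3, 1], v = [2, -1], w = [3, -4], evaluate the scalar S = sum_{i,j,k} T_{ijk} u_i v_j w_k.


S = sum over i,j,k of T_{ijk} u_i v_j w_k. Expanding all 8 terms:
T_{111}*u_1*v_1*w_1 = -3*3*2*3 = -54  (running total: -54)
T_{112}*u_1*v_1*w_2 = 0*3*2*-4 = 0  (running total: -54)
T_{121}*u_1*v_2*w_1 = -2*3*-1*3 = 18  (running total: -36)
T_{122}*u_1*v_2*w_2 = -2*3*-1*-4 = -24  (running total: -60)
T_{211}*u_2*v_1*w_1 = 0*1*2*3 = 0  (running total: -60)
T_{212}*u_2*v_1*w_2 = -4*1*2*-4 = 32  (running total: -28)
T_{221}*u_2*v_2*w_1 = 0*1*-1*3 = 0  (running total: -28)
T_{222}*u_2*v_2*w_2 = 4*1*-1*-4 = 16  (running total: -12)
S = -12

-12


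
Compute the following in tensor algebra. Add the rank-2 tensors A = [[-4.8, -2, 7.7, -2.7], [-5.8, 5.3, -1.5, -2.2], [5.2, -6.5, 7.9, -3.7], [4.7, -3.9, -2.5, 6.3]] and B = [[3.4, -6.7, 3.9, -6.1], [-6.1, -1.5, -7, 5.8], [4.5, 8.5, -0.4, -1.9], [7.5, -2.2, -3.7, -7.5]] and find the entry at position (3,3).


Tensor addition is component-wise: (A + B)_{ij} = A_{ij} + B_{ij}.
A_{33} = 7.9
B_{33} = -0.4
(A + B)_{33} = 7.9 + -0.4 = 7.5

7.5


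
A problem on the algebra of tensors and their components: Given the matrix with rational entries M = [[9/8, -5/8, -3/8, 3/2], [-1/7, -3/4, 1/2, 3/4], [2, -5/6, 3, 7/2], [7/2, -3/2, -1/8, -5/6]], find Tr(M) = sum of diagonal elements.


The trace is the sum of diagonal entries.
Diagonal: M[1,1] = 9/8, M[2,2] = -3/4, M[3,3] = 3, M[4,4] = -5/6
Tr(M) = 9/8 + -3/4 + 3 + -5/6
Computing step by step:
After adding M[1,1]: 9/8
After adding M[2,2]: 3/8
After adding M[3,3]: 27/8
After adding M[4,4]: 61/24
Tr(M) = 61/24

61/24


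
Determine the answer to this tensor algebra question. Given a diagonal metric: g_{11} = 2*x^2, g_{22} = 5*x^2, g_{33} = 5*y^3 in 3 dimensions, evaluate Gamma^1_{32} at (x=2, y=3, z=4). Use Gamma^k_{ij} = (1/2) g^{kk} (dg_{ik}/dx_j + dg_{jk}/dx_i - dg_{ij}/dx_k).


For a diagonal metric, Gamma^k_{ij} = (1/2) g^{kk} (dg_{ik}/dx_j + dg_{jk}/dx_i - dg_{ij}/dx_k).
The metric is diagonal, so g_{ab} = 0 for a != b.
At the given point: g_{11} = 8, g_{22} = 20, g_{33} = 135
g^{11} = 1/8
dg_{31}/dx_2 = 0 (off-diagonal)
dg_{21}/dx_3 = 0 (off-diagonal)
dg_{32}/dx_1 = 0 (off-diagonal)
Numerator = 0 + 0 - 0 = 0
Gamma^1_{32} = 0 / (2 * 8) = 0

0


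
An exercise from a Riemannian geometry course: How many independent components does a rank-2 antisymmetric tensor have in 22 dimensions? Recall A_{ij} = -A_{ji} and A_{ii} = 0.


An antisymmetric rank-2 tensor satisfies A_{ij} = -A_{ji}, so diagonal entries are zero.
The independent components are the upper-triangular entries: C(n, 2) = n(n-1)/2.
n = 22
C(22, 2) = 22 * 21 / 2 = 462 / 2 = 231

231


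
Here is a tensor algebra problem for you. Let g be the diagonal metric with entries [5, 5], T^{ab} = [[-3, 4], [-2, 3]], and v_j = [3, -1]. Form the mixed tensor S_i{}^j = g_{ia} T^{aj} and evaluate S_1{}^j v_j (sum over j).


Step 1: lower the first index. For a diagonal metric, g_{ia} T^{aj} = g_{ii} T^{ij} (no sum on i).
g_{11} = 5
S_1{}^1 = 5 * T^{11} = 5 * -3 = -15
S_1{}^2 = 5 * T^{12} = 5 * 4 = 20
Step 2: contract S_1{}^j with v_j.
S_1{}^1 * v_1 = -15 * 3 = -45
S_1{}^2 * v_2 = 20 * -1 = -20
Result = -45 + -20 = -65

-65


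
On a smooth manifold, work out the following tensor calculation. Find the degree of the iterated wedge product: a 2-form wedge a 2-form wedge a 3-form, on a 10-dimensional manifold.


The degree of a wedge product is the sum of the degrees of the individual forms.
Degrees: 2, 2, 3
Total degree = 2 + 2 + 3 = 7

7


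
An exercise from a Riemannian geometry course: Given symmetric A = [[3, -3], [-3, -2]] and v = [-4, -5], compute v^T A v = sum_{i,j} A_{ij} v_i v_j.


First compute Av:
(Av)_1 = 3*-4 + -3*-5 = 3
(Av)_2 = -3*-4 + -2*-5 = 22
Av = [3, 22]
Then v^T (Av) = -4*3 + -5*22
= -12 + -110 = -122

-122


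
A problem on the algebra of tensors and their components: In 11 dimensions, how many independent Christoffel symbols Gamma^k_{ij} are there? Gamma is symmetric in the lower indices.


Christoffel symbols Gamma^k_{ij} are symmetric in i,j, so there are d * d(d+1)/2 independent symbols.
d = 11
d(d+1)/2 = 11 * 12 / 2 = 66
Total = 11 * 66 = 726

726


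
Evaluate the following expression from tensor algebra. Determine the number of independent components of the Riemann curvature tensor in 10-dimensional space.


The Riemann tensor in d dimensions has d^2(d^2 - 1)/12 independent components.
d = 10, so d^2 = 100
d^2 - 1 = 99
d^2(d^2 - 1) = 100 * 99 = 9900
Divide by 12: 9900 / 12 = 825

825


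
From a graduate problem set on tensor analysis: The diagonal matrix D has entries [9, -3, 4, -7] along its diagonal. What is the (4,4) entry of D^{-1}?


For a diagonal matrix, the inverse has entries (D^{-1})_{ii} = 1/d_{ii}.
The diagonal entries are: d_{11} = 9, d_{22} = -3, d_{33} = 4, d_{44} = -7
We need (D^{-1})_{44} = 1/d_{44} = 1/-7 = -1/7

-1/7


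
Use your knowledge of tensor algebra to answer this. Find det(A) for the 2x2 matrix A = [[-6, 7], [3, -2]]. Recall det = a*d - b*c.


For a 2x2 matrix [[a, b], [c, d]], det = a*d - b*c.
a = -6, b = 7, c = 3, d = -2
a*d = -6 * -2 = 12
b*c = 7 * 3 = 21
det = 12 - 21 = -9

-9


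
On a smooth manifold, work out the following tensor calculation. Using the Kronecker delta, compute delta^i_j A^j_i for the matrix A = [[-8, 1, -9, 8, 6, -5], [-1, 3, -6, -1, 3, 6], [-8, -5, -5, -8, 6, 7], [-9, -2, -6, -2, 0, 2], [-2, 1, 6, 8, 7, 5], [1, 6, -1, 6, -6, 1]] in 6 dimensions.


The contraction (trace) of a rank-2 tensor is the sum of its diagonal elements.
Diagonal entries: A[1,1] = -8, A[2,2] = 3, A[3,3] = -5, A[4,4] = -2, A[5,5] = 7, A[6,6] = 1
Tr(A) = -8 + 3 + -5 + -2 + 7 + 1 = -4

-4


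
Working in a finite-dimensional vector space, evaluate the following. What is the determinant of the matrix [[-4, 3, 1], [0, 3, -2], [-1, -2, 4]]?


Expanding along the first row, det(A) = a11*M_11 - a12*M_12 + a13*M_13, where M_1j is the (1,j) minor.
Minor M_11 = 3*4 - -2*-2 = 8
Minor M_12 = 0*4 - -2*-1 = -2
Minor M_13 = 0*-2 - 3*-1 = 3
det = -4*(8) - 3*(-2) + 1*(3)
    = -32 - -6 + 3
    = -23

-23


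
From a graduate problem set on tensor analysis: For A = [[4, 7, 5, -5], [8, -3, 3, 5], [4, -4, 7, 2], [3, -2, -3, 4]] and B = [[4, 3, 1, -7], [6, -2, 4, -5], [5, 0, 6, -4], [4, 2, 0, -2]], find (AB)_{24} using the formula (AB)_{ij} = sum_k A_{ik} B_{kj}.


(AB)_{ij} = sum_k A_{ik} B_{kj}.
For i=2, j=4:
A_{21} * B_{14} = 8 * -7 = -56
A_{22} * B_{24} = -3 * -5 = 15
A_{23} * B_{34} = 3 * -4 = -12
A_{24} * B_{44} = 5 * -2 = -10
Sum = -56 + 15 + -12 + -10 = -63

-63


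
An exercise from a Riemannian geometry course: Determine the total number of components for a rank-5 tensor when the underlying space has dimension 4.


The number of components of a rank-r tensor in d dimensions is d^r.
Here d = 4 and r = 5.
4^5 = 1024

1024


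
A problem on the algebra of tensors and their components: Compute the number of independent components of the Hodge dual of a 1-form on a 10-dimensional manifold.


The Hodge dual of a p-form on an n-dimensional manifold is an (n-p)-form.
n = 10, p = 1, so dual degree = 10 - 1 = 9
The number of components is C(n, n-p) = C(10, 9) = 10

10


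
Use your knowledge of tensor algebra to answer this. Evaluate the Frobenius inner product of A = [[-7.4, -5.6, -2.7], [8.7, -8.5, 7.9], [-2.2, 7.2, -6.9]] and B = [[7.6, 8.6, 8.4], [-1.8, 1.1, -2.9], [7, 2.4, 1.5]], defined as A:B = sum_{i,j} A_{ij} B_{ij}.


A:B = sum over all i,j of A_{ij} * B_{ij}.
Row 1: -7.4*7.6=-56.24, -5.6*8.6=-48.16, -2.7*8.4=-22.68 => row sum = -127.08
Row 2: 8.7*-1.8=-15.66, -8.5*1.1=-9.35, 7.9*-2.9=-22.91 => row sum = -47.92
Row 3: -2.2*7=-15.4, 7.2*2.4=17.28, -6.9*1.5=-10.35 => row sum = -8.47
Total = -127.08 + -47.92 + -8.47 = -183.47

-183.47


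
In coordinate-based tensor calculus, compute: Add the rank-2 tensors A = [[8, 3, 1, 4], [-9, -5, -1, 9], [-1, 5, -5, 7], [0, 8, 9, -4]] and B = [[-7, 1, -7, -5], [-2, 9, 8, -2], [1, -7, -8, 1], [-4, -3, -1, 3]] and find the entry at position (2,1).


Tensor addition is component-wise: (A + B)_{ij} = A_{ij} + B_{ij}.
A_{21} = -9
B_{21} = -2
(A + B)_{21} = -9 + -2 = -11

-11


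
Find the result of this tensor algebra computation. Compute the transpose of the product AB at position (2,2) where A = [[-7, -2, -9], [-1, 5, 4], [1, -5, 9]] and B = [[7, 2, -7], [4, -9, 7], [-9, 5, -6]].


(AB)^T_{ij} = (AB)_{ji} = sum_k A_{jk} B_{ki}.
For i=2, j=2 we need (AB)_{22}:
A_{21} * B_{12} = -1 * 2 = -2
A_{22} * B_{22} = 5 * -9 = -45
A_{23} * B_{32} = 4 * 5 = 20
Sum = -2 + -45 + 20 = -27

-27


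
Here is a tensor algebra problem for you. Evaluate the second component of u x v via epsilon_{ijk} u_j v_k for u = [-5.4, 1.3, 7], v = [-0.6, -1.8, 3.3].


(u x v)_2 = sum_{j,k} epsilon_{2jk} u_j v_k. Only permutations of (1,2,3) contribute; the two non-zero terms are:
eps_{213} u_1 v_3 = -1 * -5.4 * 3.3 = 17.82
eps_{231} u_3 v_1 = 1 * 7 * -0.6 = -4.2
(u x v)_2 = 13.62

13.62


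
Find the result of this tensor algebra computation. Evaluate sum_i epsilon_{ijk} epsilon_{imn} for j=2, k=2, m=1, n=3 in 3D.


Using the identity: epsilon_{ijk} epsilon_{imn} = delta_{jm} delta_{kn} - delta_{jn} delta_{km}.
delta_{21} = 0
delta_{23} = 0
delta_{23} = 0
delta_{21} = 0
Result = 0 * 0 - 0 * 0 = 0 - 0 = 0

0


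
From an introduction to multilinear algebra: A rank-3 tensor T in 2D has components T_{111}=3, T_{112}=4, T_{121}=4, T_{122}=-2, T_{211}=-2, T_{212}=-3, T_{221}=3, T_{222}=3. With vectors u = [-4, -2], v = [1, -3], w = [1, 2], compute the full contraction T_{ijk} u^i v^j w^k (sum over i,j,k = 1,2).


S = sum over i,j,k of T_{ijk} u_i v_j w_k. Expanding all 8 terms:
T_{111}*u_1*v_1*w_1 = 3*-4*1*1 = -12  (running total: -12)
T_{112}*u_1*v_1*w_2 = 4*-4*1*2 = -32  (running total: -44)
T_{121}*u_1*v_2*w_1 = 4*-4*-3*1 = 48  (running total: 4)
T_{122}*u_1*v_2*w_2 = -2*-4*-3*2 = -48  (running total: -44)
T_{211}*u_2*v_1*w_1 = -2*-2*1*1 = 4  (running total: -40)
T_{212}*u_2*v_1*w_2 = -3*-2*1*2 = 12  (running total: -28)
T_{221}*u_2*v_2*w_1 = 3*-2*-3*1 = 18  (running total: -10)
T_{222}*u_2*v_2*w_2 = 3*-2*-3*2 = 36  (running total: 26)
S = 26

26


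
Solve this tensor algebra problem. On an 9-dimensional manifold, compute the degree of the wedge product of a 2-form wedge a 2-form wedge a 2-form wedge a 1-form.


The degree of a wedge product is the sum of the degrees of the individual forms.
Degrees: 2, 2, 2, 1
Total degree = 2 + 2 + 2 + 1 = 7

7


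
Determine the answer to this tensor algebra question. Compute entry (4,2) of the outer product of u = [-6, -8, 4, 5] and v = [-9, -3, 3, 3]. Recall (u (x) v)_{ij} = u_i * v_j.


The outer product entry T_{ij} = u_i * v_j.
We need i=4, j=2.
u_4 = 5, v_2 = -3
T_{4,2} = 5 * -3 = -15

-15


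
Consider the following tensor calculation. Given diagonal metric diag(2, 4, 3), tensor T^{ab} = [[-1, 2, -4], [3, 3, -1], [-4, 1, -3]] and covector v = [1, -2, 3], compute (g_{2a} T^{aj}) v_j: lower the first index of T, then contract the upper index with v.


Step 1: lower the first index. For a diagonal metric, g_{ia} T^{aj} = g_{ii} T^{ij} (no sum on i).
g_{22} = 4
S_2{}^1 = 4 * T^{21} = 4 * 3 = 12
S_2{}^2 = 4 * T^{22} = 4 * 3 = 12
S_2{}^3 = 4 * T^{23} = 4 * -1 = -4
Step 2: contract S_2{}^j with v_j.
S_2{}^1 * v_1 = 12 * 1 = 12
S_2{}^2 * v_2 = 12 * -2 = -24
S_2{}^3 * v_3 = -4 * 3 = -12
Result = 12 + -24 + -12 = -24

-24


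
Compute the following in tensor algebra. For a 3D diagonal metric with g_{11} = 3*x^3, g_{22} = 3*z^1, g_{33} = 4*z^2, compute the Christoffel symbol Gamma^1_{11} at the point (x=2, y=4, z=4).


For a diagonal metric, Gamma^k_{ij} = (1/2) g^{kk} (dg_{ik}/dx_j + dg_{jk}/dx_i - dg_{ij}/dx_k).
The metric is diagonal, so g_{ab} = 0 for a != b.
At the given point: g_{11} = 24, g_{22} = 12, g_{33} = 64
g^{11} = 1/24
dg_{11}/dx_1 = dg_{11}/dx_1 = 36
dg_{11}/dx_1 = dg_{11}/dx_1 = 36
dg_{11}/dx_1 = dg_{11}/dx_1 = 36
Numerator = 36 + 36 - 36 = 36
Gamma^1_{11} = 36 / (2 * 24) = 3/4

3/4


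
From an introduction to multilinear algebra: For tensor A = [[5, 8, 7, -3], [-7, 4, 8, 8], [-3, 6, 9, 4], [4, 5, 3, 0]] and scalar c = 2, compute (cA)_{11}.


Scalar multiplication: (cA)_{ij} = c * A_{ij}.
c = 2
A_{11} = 5
(cA)_{11} = 2 * 5 = 10

10


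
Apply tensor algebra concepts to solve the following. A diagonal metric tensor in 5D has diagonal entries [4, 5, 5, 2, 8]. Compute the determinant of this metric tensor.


For a diagonal metric, the determinant is the product of diagonal entries.
Diagonal entries: 4, 5, 5, 2, 8
det(g) = 4 * 5 * 5 * 2 * 8 = 1600

1600


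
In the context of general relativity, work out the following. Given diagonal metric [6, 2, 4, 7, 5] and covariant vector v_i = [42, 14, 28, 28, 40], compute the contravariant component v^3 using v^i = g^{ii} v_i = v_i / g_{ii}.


To raise an index with a diagonal metric: v^i = v_i / g_{ii}.
For index 3: v_3 = 28, g_{33} = 4
v^3 = 28 / 4 = 7

7


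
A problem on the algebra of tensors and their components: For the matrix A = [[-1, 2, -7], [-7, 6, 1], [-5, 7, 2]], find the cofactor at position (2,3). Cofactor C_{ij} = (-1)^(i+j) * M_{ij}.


To find cofactor C_{23}, delete row 2 and column 3.
The resulting 2x2 submatrix is: [[-1, 2], [-5, 7]]
Minor M_{23} = -1*7 - 2*-5
  = -7 - -10 = 3
Sign = (-1)^(2+3) = (-1)^5 = -1
Cofactor C_{23} = -1 * 3 = -3

-3


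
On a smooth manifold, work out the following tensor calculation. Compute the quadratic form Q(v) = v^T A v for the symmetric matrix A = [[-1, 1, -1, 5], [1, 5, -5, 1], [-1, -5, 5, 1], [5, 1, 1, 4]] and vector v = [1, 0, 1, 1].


First compute Av:
(Av)_1 = -1*1 + 1*0 + -1*1 + 5*1 = 3
(Av)_2 = 1*1 + 5*0 + -5*1 + 1*1 = -3
(Av)_3 = -1*1 + -5*0 + 5*1 + 1*1 = 5
(Av)_4 = 5*1 + 1*0 + 1*1 + 4*1 = 10
Av = [3, -3, 5, 10]
Then v^T (Av) = 1*3 + 0*-3 + 1*5 + 1*10
= 3 + 0 + 5 + 10 = 18

18


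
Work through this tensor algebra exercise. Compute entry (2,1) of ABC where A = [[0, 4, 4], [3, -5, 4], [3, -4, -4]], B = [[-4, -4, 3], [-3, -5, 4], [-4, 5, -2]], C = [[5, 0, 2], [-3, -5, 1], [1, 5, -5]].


(ABC)_{21} = sum_m (AB)_{2m} C_{m1}. First compute row 2 of AB.
(AB)_{21} = 3*-4 + -5*-3 + 4*-4 = -13
(AB)_{22} = 3*-4 + -5*-5 + 4*5 = 33
(AB)_{23} = 3*3 + -5*4 + 4*-2 = -19
Now contract with column 1 of C:
(AB)_{21} * C_{11} = -13 * 5 = -65
(AB)_{22} * C_{21} = 33 * -3 = -99
(AB)_{23} * C_{31} = -19 * 1 = -19
(ABC)_{21} = -65 + -99 + -19 = -183

-183


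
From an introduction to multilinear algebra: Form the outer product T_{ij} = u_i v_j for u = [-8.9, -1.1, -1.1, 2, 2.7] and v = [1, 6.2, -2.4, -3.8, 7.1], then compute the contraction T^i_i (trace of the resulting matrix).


The outer product gives T_{ij} = u_i v_j.
The trace (contraction) is Tr(T) = sum_i T_{ii} = sum_i u_i v_i.
Diagonal entries:
T_{11} = u_1 * v_1 = -8.9 * 1 = -8.9
T_{22} = u_2 * v_2 = -1.1 * 6.2 = -6.82
T_{33} = u_3 * v_3 = -1.1 * -2.4 = 2.64
T_{44} = u_4 * v_4 = 2 * -3.8 = -7.6
T_{55} = u_5 * v_5 = 2.7 * 7.1 = 19.17
Tr(T) = -8.9 + -6.82 + 2.64 + -7.6 + 19.17 = -1.51

-1.51


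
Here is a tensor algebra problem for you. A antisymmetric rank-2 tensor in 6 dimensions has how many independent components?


A antisymmetric rank-2 tensor in d dimensions has d(d-1)/2 independent components.
d = 6
d(d-1)/2 = 6 * 5 / 2 = 30 / 2 = 15

15


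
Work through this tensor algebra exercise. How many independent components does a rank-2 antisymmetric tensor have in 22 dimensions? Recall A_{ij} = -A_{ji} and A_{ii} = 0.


An antisymmetric rank-2 tensor satisfies A_{ij} = -A_{ji}, so diagonal entries are zero.
The independent components are the upper-triangular entries: C(n, 2) = n(n-1)/2.
n = 22
C(22, 2) = 22 * 21 / 2 = 462 / 2 = 231

231


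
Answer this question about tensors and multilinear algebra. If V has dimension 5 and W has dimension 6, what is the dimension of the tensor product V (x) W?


The dimension of a tensor product is the product of dimensions.
dim(V) = 5, dim(W) = 6
dim(V (x) W) = 5 * 6 = 30

30


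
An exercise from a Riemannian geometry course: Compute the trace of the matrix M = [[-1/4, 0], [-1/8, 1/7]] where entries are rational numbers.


The trace is the sum of diagonal entries.
Diagonal: M[1,1] = -1/4, M[2,2] = 1/7
Tr(M) = -1/4 + 1/7
Computing step by step:
After adding M[1,1]: -1/4
After adding M[2,2]: -3/28
Tr(M) = -3/28

-3/28


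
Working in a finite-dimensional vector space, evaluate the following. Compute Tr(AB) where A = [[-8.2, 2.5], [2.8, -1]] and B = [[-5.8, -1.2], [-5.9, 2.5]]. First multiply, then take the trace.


Tr(AB) = sum_i (AB)_{ii} where (AB)_{ii} = sum_k A_{ik} B_{ki}.
(AB)_{11} = -8.2*-5.8 + 2.5*-5.9 = 32.81
(AB)_{22} = 2.8*-1.2 + -1*2.5 = -5.86
Tr(AB) = 32.81 + -5.86 = 26.95

26.95


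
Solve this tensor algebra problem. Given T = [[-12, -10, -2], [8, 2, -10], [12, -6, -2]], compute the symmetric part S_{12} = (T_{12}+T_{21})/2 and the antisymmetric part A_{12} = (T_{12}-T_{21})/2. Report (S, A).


T_{12} = -10
T_{21} = 8
S_{12} = (-10 + 8)/2 = -2/2 = -1
A_{12} = (-10 - 8)/2 = -18/2 = -9
Check: S + A = -1 + -9 = -10 = T_{12}.

(-1, -9)


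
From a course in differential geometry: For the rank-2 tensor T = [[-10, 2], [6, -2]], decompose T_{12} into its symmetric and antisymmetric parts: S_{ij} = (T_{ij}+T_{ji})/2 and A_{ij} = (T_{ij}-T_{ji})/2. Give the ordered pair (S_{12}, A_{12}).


T_{12} = 2
T_{21} = 6
S_{12} = (2 + 6)/2 = 8/2 = 4
A_{12} = (2 - 6)/2 = -4/2 = -2
Check: S + A = 4 + -2 = 2 = T_{12}.

(4, -2)


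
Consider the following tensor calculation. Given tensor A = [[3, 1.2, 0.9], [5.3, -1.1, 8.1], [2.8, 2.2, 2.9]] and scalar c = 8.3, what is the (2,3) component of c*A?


Scalar multiplication: (cA)_{ij} = c * A_{ij}.
c = 8.3
A_{23} = 8.1
(cA)_{23} = 8.3 * 8.1 = 67.23

67.23


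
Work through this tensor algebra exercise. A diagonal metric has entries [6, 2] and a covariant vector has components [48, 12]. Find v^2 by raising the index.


To raise an index with a diagonal metric: v^i = v_i / g_{ii}.
For index 2: v_2 = 12, g_{22} = 2
v^2 = 12 / 2 = 6

6


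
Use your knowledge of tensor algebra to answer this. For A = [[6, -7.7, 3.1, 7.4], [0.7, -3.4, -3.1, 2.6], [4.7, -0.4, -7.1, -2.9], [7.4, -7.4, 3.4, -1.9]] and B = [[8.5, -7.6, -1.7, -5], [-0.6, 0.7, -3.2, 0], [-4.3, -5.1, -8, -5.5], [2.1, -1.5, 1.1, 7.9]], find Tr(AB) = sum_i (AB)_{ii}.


Tr(AB) = sum_i (AB)_{ii} where (AB)_{ii} = sum_k A_{ik} B_{ki}.
(AB)_{11} = 6*8.5 + -7.7*-0.6 + 3.1*-4.3 + 7.4*2.1 = 57.83
(AB)_{22} = 0.7*-7.6 + -3.4*0.7 + -3.1*-5.1 + 2.6*-1.5 = 4.21
(AB)_{33} = 4.7*-1.7 + -0.4*-3.2 + -7.1*-8 + -2.9*1.1 = 46.9
(AB)_{44} = 7.4*-5 + -7.4*0 + 3.4*-5.5 + -1.9*7.9 = -70.71
Tr(AB) = 57.83 + 4.21 + 46.9 + -70.71 = 38.23

38.23


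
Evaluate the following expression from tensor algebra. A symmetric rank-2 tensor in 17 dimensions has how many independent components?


A symmetric rank-2 tensor in d dimensions has d(d+1)/2 independent components.
d = 17
d(d+1)/2 = 17 * 18 / 2 = 306 / 2 = 153

153


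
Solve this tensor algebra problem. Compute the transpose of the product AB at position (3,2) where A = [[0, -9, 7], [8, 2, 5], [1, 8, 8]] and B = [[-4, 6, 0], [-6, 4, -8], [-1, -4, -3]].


(AB)^T_{ij} = (AB)_{ji} = sum_k A_{jk} B_{ki}.
For i=3, j=2 we need (AB)_{23}:
A_{21} * B_{13} = 8 * 0 = 0
A_{22} * B_{23} = 2 * -8 = -16
A_{23} * B_{33} = 5 * -3 = -15
Sum = 0 + -16 + -15 = -31

-31


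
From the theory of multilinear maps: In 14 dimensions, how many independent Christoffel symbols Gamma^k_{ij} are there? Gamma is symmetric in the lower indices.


Christoffel symbols Gamma^k_{ij} are symmetric in i,j, so there are d * d(d+1)/2 independent symbols.
d = 14
d(d+1)/2 = 14 * 15 / 2 = 105
Total = 14 * 105 = 1470

1470


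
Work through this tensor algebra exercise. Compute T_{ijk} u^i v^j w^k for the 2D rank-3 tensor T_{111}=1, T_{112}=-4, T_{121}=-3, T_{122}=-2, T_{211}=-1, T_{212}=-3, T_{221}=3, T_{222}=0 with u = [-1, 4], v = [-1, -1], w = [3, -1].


S = sum over i,j,k of T_{ijk} u_i v_j w_k. Expanding all 8 terms:
T_{111}*u_1*v_1*w_1 = 1*-1*-1*3 = 3  (running total: 3)
T_{112}*u_1*v_1*w_2 = -4*-1*-1*-1 = 4  (running total: 7)
T_{121}*u_1*v_2*w_1 = -3*-1*-1*3 = -9  (running total: -2)
T_{122}*u_1*v_2*w_2 = -2*-1*-1*-1 = 2  (running total: 0)
T_{211}*u_2*v_1*w_1 = -1*4*-1*3 = 12  (running total: 12)
T_{212}*u_2*v_1*w_2 = -3*4*-1*-1 = -12  (running total: 0)
T_{221}*u_2*v_2*w_1 = 3*4*-1*3 = -36  (running total: -36)
T_{222}*u_2*v_2*w_2 = 0*4*-1*-1 = 0  (running total: -36)
S = -36

-36


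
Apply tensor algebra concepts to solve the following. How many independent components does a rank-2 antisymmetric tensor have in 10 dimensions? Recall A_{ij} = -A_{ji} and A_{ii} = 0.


An antisymmetric rank-2 tensor satisfies A_{ij} = -A_{ji}, so diagonal entries are zero.
The independent components are the upper-triangular entries: C(n, 2) = n(n-1)/2.
n = 10
C(10, 2) = 10 * 9 / 2 = 90 / 2 = 45

45


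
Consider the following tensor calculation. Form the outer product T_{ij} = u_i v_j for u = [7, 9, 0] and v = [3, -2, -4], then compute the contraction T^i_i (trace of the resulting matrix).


The outer product gives T_{ij} = u_i v_j.
The trace (contraction) is Tr(T) = sum_i T_{ii} = sum_i u_i v_i.
Diagonal entries:
T_{11} = u_1 * v_1 = 7 * 3 = 21
T_{22} = u_2 * v_2 = 9 * -2 = -18
T_{33} = u_3 * v_3 = 0 * -4 = 0
Tr(T) = 21 + -18 + 0 = 3

3


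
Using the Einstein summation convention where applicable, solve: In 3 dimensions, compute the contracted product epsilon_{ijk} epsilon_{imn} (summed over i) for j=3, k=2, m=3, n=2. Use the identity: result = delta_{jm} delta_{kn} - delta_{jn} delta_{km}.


Using the identity: epsilon_{ijk} epsilon_{imn} = delta_{jm} delta_{kn} - delta_{jn} delta_{km}.
delta_{33} = 1
delta_{22} = 1
delta_{32} = 0
delta_{23} = 0
Result = 1 * 1 - 0 * 0 = 1 - 0 = 1

1


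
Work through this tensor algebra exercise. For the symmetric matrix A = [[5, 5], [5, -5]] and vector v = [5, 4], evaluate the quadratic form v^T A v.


First compute Av:
(Av)_1 = 5*5 + 5*4 = 45
(Av)_2 = 5*5 + -5*4 = 5
Av = [45, 5]
Then v^T (Av) = 5*45 + 4*5
= 225 + 20 = 245

245


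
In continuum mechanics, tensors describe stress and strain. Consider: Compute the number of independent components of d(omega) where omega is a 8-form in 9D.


The exterior derivative of a p-form is a (p+1)-form.
Its number of independent components is C(n, p+1).
n = 9, p+1 = 9
C(9, 9) = 1

1


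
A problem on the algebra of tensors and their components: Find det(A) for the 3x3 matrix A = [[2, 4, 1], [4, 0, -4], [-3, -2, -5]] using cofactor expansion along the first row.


Expanding along the first row, det(A) = a11*M_11 - a12*M_12 + a13*M_13, where M_1j is the (1,j) minor.
Minor M_11 = 0*-5 - -4*-2 = -8
Minor M_12 = 4*-5 - -4*-3 = -32
Minor M_13 = 4*-2 - 0*-3 = -8
det = 2*(-8) - 4*(-32) + 1*(-8)
    = -16 - -128 + -8
    = 104

104


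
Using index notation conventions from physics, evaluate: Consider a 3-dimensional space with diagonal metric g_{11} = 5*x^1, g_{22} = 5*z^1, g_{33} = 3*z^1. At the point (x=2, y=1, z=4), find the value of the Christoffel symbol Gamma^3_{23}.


For a diagonal metric, Gamma^k_{ij} = (1/2) g^{kk} (dg_{ik}/dx_j + dg_{jk}/dx_i - dg_{ij}/dx_k).
The metric is diagonal, so g_{ab} = 0 for a != b.
At the given point: g_{11} = 10, g_{22} = 20, g_{33} = 12
g^{33} = 1/12
dg_{23}/dx_3 = 0 (off-diagonal)
dg_{33}/dx_2 = dg_{33}/dx_2 = 0
dg_{23}/dx_3 = 0 (off-diagonal)
Numerator = 0 + 0 - 0 = 0
Gamma^3_{23} = 0 / (2 * 12) = 0

0


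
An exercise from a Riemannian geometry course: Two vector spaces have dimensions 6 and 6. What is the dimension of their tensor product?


The dimension of a tensor product is the product of dimensions.
dim(V) = 6, dim(W) = 6
dim(V (x) W) = 6 * 6 = 36

36


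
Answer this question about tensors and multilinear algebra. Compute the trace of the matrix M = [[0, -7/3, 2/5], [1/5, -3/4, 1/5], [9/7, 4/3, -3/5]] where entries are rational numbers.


The trace is the sum of diagonal entries.
Diagonal: M[1,1] = 0, M[2,2] = -3/4, M[3,3] = -3/5
Tr(M) = 0 + -3/4 + -3/5
Computing step by step:
After adding M[1,1]: 0
After adding M[2,2]: -3/4
After adding M[3,3]: -27/20
Tr(M) = -27/20

-27/20


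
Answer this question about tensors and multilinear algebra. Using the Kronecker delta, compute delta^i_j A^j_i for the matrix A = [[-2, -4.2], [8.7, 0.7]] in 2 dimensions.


The contraction (trace) of a rank-2 tensor is the sum of its diagonal elements.
Diagonal entries: A[1,1] = -2, A[2,2] = 0.7
Tr(A) = -2 + 0.7 = -1.3

-1.3


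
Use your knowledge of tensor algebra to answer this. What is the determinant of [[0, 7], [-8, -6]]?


For a 2x2 matrix [[a, b], [c, d]], det = a*d - b*c.
a = 0, b = 7, c = -8, d = -6
a*d = 0 * -6 = 0
b*c = 7 * -8 = -56
det = 0 - -56 = 56

56


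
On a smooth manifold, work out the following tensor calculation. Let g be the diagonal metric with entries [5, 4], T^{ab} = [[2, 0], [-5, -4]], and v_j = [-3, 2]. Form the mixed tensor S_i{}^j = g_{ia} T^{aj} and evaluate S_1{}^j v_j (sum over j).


Step 1: lower the first index. For a diagonal metric, g_{ia} T^{aj} = g_{ii} T^{ij} (no sum on i).
g_{11} = 5
S_1{}^1 = 5 * T^{11} = 5 * 2 = 10
S_1{}^2 = 5 * T^{12} = 5 * 0 = 0
Step 2: contract S_1{}^j with v_j.
S_1{}^1 * v_1 = 10 * -3 = -30
S_1{}^2 * v_2 = 0 * 2 = 0
Result = -30 + 0 = -30

-30


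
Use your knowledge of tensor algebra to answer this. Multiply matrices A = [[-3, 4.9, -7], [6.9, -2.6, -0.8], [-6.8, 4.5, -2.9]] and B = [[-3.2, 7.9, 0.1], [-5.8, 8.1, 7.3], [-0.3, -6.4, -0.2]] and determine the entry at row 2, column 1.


(AB)_{ij} = sum_k A_{ik} B_{kj}.
For i=2, j=1:
A_{21} * B_{11} = 6.9 * -3.2 = -22.08
A_{22} * B_{21} = -2.6 * -5.8 = 15.08
A_{23} * B_{31} = -0.8 * -0.3 = 0.24
Sum = -22.08 + 15.08 + 0.24 = -6.76

-6.76


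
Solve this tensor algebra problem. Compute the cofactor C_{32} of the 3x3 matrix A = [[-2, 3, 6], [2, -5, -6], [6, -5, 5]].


To find cofactor C_{32}, delete row 3 and column 2.
The resulting 2x2 submatrix is: [[-2, 6], [2, -6]]
Minor M_{32} = -2*-6 - 6*2
  = 12 - 12 = 0
Sign = (-1)^(3+2) = (-1)^5 = -1
Cofactor C_{32} = -1 * 0 = 0

0


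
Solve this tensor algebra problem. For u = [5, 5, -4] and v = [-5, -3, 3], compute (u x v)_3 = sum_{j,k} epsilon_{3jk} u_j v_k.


(u x v)_3 = sum_{j,k} epsilon_{3jk} u_j v_k. Only permutations of (1,2,3) contribute; the two non-zero terms are:
eps_{312} u_1 v_2 = 1 * 5 * -3 = -15
eps_{321} u_2 v_1 = -1 * 5 * -5 = 25
(u x v)_3 = 10

10
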